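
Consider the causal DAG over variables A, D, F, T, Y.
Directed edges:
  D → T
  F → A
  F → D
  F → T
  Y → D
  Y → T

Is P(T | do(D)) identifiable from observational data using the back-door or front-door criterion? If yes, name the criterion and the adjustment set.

P(T|do(D)): backdoor, adjust for {F, Y}.

desc(D)\{D}={T}; candidates ⊆ {A,F,Y}.
size 0: {}; under {} D still reaches {A,F,T,Y} ∋ T.
size 1: {A}, {F}, {Y}; under {A} D still reaches {F,T,Y} ∋ T.
{F,Y}: D⊥T given {F,Y} in G with D→· removed — back-door holds.
P(T|do(D)) = Σ_{F,Y} P(T|D,F,Y)·P(F,Y).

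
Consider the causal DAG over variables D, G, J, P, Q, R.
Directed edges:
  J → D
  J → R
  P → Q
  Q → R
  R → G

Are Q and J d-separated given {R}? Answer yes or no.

Bayes-Ball from Q | {R} reaches {D,J,P}.
J ∈ reach(Q|{R}) ⇒ Q ⊥̸ J | {R}.

No — Q and J are d-connected given {R}.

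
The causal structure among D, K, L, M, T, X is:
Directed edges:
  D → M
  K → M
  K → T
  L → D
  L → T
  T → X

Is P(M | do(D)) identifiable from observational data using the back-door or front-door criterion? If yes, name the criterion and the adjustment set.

P(M|do(D)): backdoor, adjust for ∅.

desc(D)\{D}={M}; candidates ⊆ {K,L,T,X}.
∅: D⊥M given ∅ in G with D→· removed — back-door holds.
P(M|do(D)) = P(M|D) — no adjustment needed.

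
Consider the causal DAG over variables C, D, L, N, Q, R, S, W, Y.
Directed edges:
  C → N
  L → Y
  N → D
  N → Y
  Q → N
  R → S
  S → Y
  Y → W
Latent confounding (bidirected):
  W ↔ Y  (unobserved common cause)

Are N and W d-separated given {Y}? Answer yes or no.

Bayes-Ball from N | {Y} reaches {C,D,L,Q,R,S,W}.
W ∈ reach(N|{Y}) ⇒ N ⊥̸ W | {Y}.

No — N and W are d-connected given {Y}.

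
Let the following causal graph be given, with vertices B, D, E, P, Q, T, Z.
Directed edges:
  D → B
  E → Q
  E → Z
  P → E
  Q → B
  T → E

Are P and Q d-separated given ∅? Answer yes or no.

No — P and Q are d-connected given ∅.

Bayes-Ball from P | ∅ reaches {B,E,Q,Z}.
Q ∈ reach(P|∅) ⇒ P ⊥̸ Q | ∅.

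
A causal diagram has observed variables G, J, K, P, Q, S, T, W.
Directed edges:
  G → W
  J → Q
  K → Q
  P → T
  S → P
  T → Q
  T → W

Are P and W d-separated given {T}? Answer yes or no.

Yes — P ⊥ W | {T}.

Bayes-Ball from P | {T} reaches {S}.
W ∉ reach(P|{T}) ⇒ P ⊥ W | {T}.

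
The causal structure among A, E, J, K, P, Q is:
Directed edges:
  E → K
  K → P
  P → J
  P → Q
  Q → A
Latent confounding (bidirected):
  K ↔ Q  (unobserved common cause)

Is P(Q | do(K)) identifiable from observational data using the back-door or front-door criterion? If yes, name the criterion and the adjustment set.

desc(K)\{K}={A,J,P,Q}; candidates ⊆ {E}.
K↔Q: latent back-door arc(s) into K.
size 0: {}; under {} K still reaches {A,E,Q} ∋ Q.
size 1: {E}; under {E} K still reaches {A,Q} ∋ Q.
K↔Q cannot be blocked by any observed set — no back-door set.
{P}: (i) intercepts every directed K→Q path; (ii) no back-door K→{P}; (iii) {K} blocks every back-door {P}→Q. Front-door holds.
P(Q|do(K)) = Σ_{P} P(P|K) Σ_{K'} P(Q|P,K')P(K').

P(Q|do(K)): frontdoor, adjust for {P}.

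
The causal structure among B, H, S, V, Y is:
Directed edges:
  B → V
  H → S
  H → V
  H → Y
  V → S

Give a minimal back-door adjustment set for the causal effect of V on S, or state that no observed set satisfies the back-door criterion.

desc(V)\{V}={S}; candidates ⊆ {B,H,Y}.
size 0: {}; under {} V still reaches {B,H,S,Y} ∋ S.
{H}: V⊥S given {H} in G with V→· removed — back-door holds.

V→S: minimal back-door set {H}.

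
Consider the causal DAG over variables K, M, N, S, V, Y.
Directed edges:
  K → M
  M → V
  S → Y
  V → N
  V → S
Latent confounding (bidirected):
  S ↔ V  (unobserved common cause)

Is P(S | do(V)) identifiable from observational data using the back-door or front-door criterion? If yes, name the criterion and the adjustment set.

P(S|do(V)): not identifiable (no BD/FD set).

desc(V)\{V}={N,S,Y}; candidates ⊆ {K,M}.
V↔S: latent back-door arc(s) into V.
size 0: {}; under {} V still reaches {K,M,S,Y} ∋ S.
size 1: {K}, {M}; under {K} V still reaches {M,S,Y} ∋ S.
size 2: {K,M}; under {K,M} V still reaches {S,Y} ∋ S.
V↔S cannot be blocked by any observed set — no back-door set.
No mediator lies on a directed V→…→S path.
Neither criterion identifies P(S|do(V)) in this graph.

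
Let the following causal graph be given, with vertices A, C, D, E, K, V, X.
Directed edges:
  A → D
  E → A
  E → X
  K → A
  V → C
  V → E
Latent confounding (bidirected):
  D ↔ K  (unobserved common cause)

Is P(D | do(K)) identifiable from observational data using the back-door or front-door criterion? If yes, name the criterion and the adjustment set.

P(D|do(K)): frontdoor, adjust for {A}.

desc(K)\{K}={A,D}; candidates ⊆ {C,E,V,X}.
K↔D: latent back-door arc(s) into K.
size 0: {}; under {} K still reaches {D} ∋ D.
size 1: {C}, {E}, {V} …(+1); under {C} K still reaches {D} ∋ D.
size 2: {C,E}, {C,V}, {C,X} …(+3); under {C,E} K still reaches {D} ∋ D.
K↔D cannot be blocked by any observed set — no back-door set.
{A}: (i) intercepts every directed K→D path; (ii) no back-door K→{A}; (iii) {K} blocks every back-door {A}→D. Front-door holds.
P(D|do(K)) = Σ_{A} P(A|K) Σ_{K'} P(D|A,K')P(K').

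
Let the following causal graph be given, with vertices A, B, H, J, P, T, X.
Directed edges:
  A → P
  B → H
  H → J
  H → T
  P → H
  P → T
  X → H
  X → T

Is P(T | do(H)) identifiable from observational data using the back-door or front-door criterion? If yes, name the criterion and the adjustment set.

desc(H)\{H}={J,T}; candidates ⊆ {A,B,P,X}.
size 0: {}; under {} H still reaches {A,B,P,T,X} ∋ T.
size 1: {A}, {B}, {P} …(+1); under {A} H still reaches {B,P,T,X} ∋ T.
{P,X}: H⊥T given {P,X} in G with H→· removed — back-door holds.
P(T|do(H)) = Σ_{P,X} P(T|H,P,X)·P(P,X).

P(T|do(H)): backdoor, adjust for {P, X}.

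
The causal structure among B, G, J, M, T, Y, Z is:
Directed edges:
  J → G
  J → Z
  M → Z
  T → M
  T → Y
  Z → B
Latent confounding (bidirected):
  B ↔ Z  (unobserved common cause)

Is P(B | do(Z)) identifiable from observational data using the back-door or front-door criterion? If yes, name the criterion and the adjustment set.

desc(Z)\{Z}={B}; candidates ⊆ {G,J,M,T,Y}.
Z↔B: latent back-door arc(s) into Z.
size 0: {}; under {} Z still reaches {B,G,J,M,T,Y} ∋ B.
size 1: {G}, {J}, {M} …(+2); under {G} Z still reaches {B,J,M,T,Y} ∋ B.
size 2: {G,J}, {G,M}, {G,T} …(+7); under {G,J} Z still reaches {B,M,T,Y} ∋ B.
Z↔B cannot be blocked by any observed set — no back-door set.
No mediator lies on a directed Z→…→B path.
Neither criterion identifies P(B|do(Z)) in this graph.

P(B|do(Z)): not identifiable (no BD/FD set).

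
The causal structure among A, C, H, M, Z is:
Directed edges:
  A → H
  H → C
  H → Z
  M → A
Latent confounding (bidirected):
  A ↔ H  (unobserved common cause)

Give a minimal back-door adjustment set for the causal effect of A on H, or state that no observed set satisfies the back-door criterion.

desc(A)\{A}={C,H,Z}; candidates ⊆ {M}.
A↔H: latent back-door arc(s) into A.
size 0: {}; under {} A still reaches {C,H,M,Z} ∋ H.
size 1: {M}; under {M} A still reaches {C,H,Z} ∋ H.
A↔H cannot be blocked by any observed set — no back-door set.

A→H: no observed back-door set.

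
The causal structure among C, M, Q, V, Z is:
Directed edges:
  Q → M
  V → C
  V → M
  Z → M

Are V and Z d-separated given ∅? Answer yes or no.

Yes — V ⊥ Z | ∅.

Bayes-Ball from V | ∅ reaches {C,M}.
Z ∉ reach(V|∅) ⇒ V ⊥ Z | ∅.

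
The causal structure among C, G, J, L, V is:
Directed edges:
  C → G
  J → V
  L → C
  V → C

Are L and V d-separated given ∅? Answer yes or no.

Yes — L ⊥ V | ∅.

Bayes-Ball from L | ∅ reaches {C,G}.
V ∉ reach(L|∅) ⇒ L ⊥ V | ∅.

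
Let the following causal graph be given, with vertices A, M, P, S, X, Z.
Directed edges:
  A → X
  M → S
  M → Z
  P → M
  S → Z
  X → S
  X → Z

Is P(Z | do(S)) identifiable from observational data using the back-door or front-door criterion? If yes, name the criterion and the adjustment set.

desc(S)\{S}={Z}; candidates ⊆ {A,M,P,X}.
size 0: {}; under {} S still reaches {A,M,P,X,Z} ∋ Z.
size 1: {A}, {M}, {P} …(+1); under {A} S still reaches {M,P,X,Z} ∋ Z.
{M,X}: S⊥Z given {M,X} in G with S→· removed — back-door holds.
P(Z|do(S)) = Σ_{M,X} P(Z|S,M,X)·P(M,X).

P(Z|do(S)): backdoor, adjust for {M, X}.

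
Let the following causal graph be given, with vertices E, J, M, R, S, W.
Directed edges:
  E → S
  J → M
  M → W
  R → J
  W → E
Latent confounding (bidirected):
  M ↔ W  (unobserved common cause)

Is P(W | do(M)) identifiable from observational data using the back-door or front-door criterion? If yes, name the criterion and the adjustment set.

desc(M)\{M}={E,S,W}; candidates ⊆ {J,R}.
M↔W: latent back-door arc(s) into M.
size 0: {}; under {} M still reaches {E,J,R,S,W} ∋ W.
size 1: {J}, {R}; under {J} M still reaches {E,S,W} ∋ W.
size 2: {J,R}; under {J,R} M still reaches {E,S,W} ∋ W.
M↔W cannot be blocked by any observed set — no back-door set.
No mediator lies on a directed M→…→W path.
Neither criterion identifies P(W|do(M)) in this graph.

P(W|do(M)): not identifiable (no BD/FD set).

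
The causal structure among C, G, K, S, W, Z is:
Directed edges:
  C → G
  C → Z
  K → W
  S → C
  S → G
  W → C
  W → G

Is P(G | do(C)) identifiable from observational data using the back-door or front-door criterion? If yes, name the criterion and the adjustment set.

desc(C)\{C}={G,Z}; candidates ⊆ {K,S,W}.
size 0: {}; under {} C still reaches {G,K,S,W} ∋ G.
size 1: {K}, {S}, {W}; under {K} C still reaches {G,S,W} ∋ G.
{S,W}: C⊥G given {S,W} in G with C→· removed — back-door holds.
P(G|do(C)) = Σ_{S,W} P(G|C,S,W)·P(S,W).

P(G|do(C)): backdoor, adjust for {S, W}.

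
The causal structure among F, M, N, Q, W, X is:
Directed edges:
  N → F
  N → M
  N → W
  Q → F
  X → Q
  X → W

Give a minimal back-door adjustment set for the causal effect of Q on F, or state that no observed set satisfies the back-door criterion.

Q→F: minimal back-door set ∅.

desc(Q)\{Q}={F}; candidates ⊆ {M,N,W,X}.
∅: Q⊥F given ∅ in G with Q→· removed — back-door holds.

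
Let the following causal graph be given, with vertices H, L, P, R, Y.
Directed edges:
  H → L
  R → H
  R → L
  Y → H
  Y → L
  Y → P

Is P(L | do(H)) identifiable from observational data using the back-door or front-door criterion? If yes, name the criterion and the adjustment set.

P(L|do(H)): backdoor, adjust for {R, Y}.

desc(H)\{H}={L}; candidates ⊆ {P,R,Y}.
size 0: {}; under {} H still reaches {L,P,R,Y} ∋ L.
size 1: {P}, {R}, {Y}; under {P} H still reaches {L,R,Y} ∋ L.
{R,Y}: H⊥L given {R,Y} in G with H→· removed — back-door holds.
P(L|do(H)) = Σ_{R,Y} P(L|H,R,Y)·P(R,Y).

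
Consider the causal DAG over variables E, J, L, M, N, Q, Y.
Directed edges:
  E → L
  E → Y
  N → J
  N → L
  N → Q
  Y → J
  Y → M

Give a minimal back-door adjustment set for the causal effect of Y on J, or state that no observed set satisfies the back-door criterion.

Y→J: minimal back-door set ∅.

desc(Y)\{Y}={J,M}; candidates ⊆ {E,L,N,Q}.
∅: Y⊥J given ∅ in G with Y→· removed — back-door holds.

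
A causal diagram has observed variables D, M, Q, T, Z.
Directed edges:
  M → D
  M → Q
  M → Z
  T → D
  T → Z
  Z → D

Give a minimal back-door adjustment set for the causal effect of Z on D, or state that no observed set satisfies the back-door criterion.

desc(Z)\{Z}={D}; candidates ⊆ {M,Q,T}.
size 0: {}; under {} Z still reaches {D,M,Q,T} ∋ D.
size 1: {M}, {Q}, {T}; under {M} Z still reaches {D,T} ∋ D.
{M,T}: Z⊥D given {M,T} in G with Z→· removed — back-door holds.

Z→D: minimal back-door set {M, T}.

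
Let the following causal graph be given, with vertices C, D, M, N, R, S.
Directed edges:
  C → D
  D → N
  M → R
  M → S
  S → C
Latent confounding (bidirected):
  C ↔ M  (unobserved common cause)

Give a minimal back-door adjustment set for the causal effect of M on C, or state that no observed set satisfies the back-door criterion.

desc(M)\{M}={C,D,N,R,S}; candidates ⊆ {—}.
M↔C: latent back-door arc(s) into M.
size 0: {}; under {} M still reaches {C,D,N} ∋ C.
M↔C cannot be blocked by any observed set — no back-door set.

M→C: no observed back-door set.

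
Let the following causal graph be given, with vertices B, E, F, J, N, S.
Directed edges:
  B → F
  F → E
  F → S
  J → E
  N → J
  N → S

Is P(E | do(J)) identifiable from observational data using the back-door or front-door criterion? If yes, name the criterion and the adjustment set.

P(E|do(J)): backdoor, adjust for ∅.

desc(J)\{J}={E}; candidates ⊆ {B,F,N,S}.
∅: J⊥E given ∅ in G with J→· removed — back-door holds.
P(E|do(J)) = P(E|J) — no adjustment needed.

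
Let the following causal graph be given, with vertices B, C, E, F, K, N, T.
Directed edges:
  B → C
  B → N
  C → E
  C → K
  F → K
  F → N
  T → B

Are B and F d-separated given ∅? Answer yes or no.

Bayes-Ball from B | ∅ reaches {C,E,K,N,T}.
F ∉ reach(B|∅) ⇒ B ⊥ F | ∅.

Yes — B ⊥ F | ∅.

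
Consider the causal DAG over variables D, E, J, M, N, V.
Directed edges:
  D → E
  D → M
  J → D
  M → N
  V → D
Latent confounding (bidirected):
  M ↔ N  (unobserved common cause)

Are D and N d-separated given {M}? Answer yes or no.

No — D and N are d-connected given {M}.

Bayes-Ball from D | {M} reaches {E,J,N,V}.
N ∈ reach(D|{M}) ⇒ D ⊥̸ N | {M}.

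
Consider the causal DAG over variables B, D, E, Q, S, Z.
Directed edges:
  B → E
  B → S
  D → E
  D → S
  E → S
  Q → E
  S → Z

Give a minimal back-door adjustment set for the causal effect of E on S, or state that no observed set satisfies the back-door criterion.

desc(E)\{E}={S,Z}; candidates ⊆ {B,D,Q}.
size 0: {}; under {} E still reaches {B,D,Q,S,Z} ∋ S.
size 1: {B}, {D}, {Q}; under {B} E still reaches {D,Q,S,Z} ∋ S.
{B,D}: E⊥S given {B,D} in G with E→· removed — back-door holds.

E→S: minimal back-door set {B, D}.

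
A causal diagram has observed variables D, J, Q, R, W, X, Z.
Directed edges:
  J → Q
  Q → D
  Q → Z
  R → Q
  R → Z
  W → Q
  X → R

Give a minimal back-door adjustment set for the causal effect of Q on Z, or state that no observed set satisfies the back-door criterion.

desc(Q)\{Q}={D,Z}; candidates ⊆ {J,R,W,X}.
size 0: {}; under {} Q still reaches {J,R,W,X,Z} ∋ Z.
{R}: Q⊥Z given {R} in G with Q→· removed — back-door holds.

Q→Z: minimal back-door set {R}.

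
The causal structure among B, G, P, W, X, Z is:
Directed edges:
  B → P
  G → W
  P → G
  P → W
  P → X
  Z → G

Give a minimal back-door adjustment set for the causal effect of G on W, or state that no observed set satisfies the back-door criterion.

desc(G)\{G}={W}; candidates ⊆ {B,P,X,Z}.
size 0: {}; under {} G still reaches {B,P,W,X,Z} ∋ W.
{P}: G⊥W given {P} in G with G→· removed — back-door holds.

G→W: minimal back-door set {P}.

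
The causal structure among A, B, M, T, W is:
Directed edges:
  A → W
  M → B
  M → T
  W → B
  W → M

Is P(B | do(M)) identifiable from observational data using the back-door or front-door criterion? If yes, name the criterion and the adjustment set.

desc(M)\{M}={B,T}; candidates ⊆ {A,W}.
size 0: {}; under {} M still reaches {A,B,W} ∋ B.
{W}: M⊥B given {W} in G with M→· removed — back-door holds.
P(B|do(M)) = Σ_{W} P(B|M,W)·P(W).

P(B|do(M)): backdoor, adjust for {W}.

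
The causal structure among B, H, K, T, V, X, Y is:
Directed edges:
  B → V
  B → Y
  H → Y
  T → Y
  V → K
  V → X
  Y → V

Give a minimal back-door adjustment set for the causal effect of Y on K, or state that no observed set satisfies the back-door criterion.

desc(Y)\{Y}={K,V,X}; candidates ⊆ {B,H,T}.
size 0: {}; under {} Y still reaches {B,H,K,T,V,X} ∋ K.
{B}: Y⊥K given {B} in G with Y→· removed — back-door holds.

Y→K: minimal back-door set {B}.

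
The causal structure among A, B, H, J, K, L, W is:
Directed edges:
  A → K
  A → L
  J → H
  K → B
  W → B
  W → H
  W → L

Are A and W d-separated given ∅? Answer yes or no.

Bayes-Ball from A | ∅ reaches {B,K,L}.
W ∉ reach(A|∅) ⇒ A ⊥ W | ∅.

Yes — A ⊥ W | ∅.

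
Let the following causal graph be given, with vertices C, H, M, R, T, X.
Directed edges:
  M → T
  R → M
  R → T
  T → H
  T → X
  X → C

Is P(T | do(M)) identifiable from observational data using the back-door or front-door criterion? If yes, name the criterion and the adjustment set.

desc(M)\{M}={C,H,T,X}; candidates ⊆ {R}.
size 0: {}; under {} M still reaches {C,H,R,T,X} ∋ T.
{R}: M⊥T given {R} in G with M→· removed — back-door holds.
P(T|do(M)) = Σ_{R} P(T|M,R)·P(R).

P(T|do(M)): backdoor, adjust for {R}.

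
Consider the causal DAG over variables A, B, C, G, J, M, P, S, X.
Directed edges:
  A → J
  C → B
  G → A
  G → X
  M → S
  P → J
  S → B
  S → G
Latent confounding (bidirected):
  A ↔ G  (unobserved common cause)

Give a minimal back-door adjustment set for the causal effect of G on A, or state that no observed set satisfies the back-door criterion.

G→A: no observed back-door set.

desc(G)\{G}={A,J,X}; candidates ⊆ {B,C,M,P,S}.
G↔A: latent back-door arc(s) into G.
size 0: {}; under {} G still reaches {A,B,J,M,S} ∋ A.
size 1: {B}, {C}, {M} …(+2); under {B} G still reaches {A,C,J,M,S} ∋ A.
size 2: {B,C}, {B,M}, {B,P} …(+7); under {B,C} G still reaches {A,J,M,S} ∋ A.
G↔A cannot be blocked by any observed set — no back-door set.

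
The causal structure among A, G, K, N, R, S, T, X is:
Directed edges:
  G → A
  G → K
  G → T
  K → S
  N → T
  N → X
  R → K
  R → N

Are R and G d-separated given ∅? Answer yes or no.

Yes — R ⊥ G | ∅.

Bayes-Ball from R | ∅ reaches {K,N,S,T,X}.
G ∉ reach(R|∅) ⇒ R ⊥ G | ∅.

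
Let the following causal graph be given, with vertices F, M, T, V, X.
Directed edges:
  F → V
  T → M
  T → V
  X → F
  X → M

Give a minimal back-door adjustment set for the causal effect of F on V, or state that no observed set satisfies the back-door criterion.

desc(F)\{F}={V}; candidates ⊆ {M,T,X}.
∅: F⊥V given ∅ in G with F→· removed — back-door holds.

F→V: minimal back-door set ∅.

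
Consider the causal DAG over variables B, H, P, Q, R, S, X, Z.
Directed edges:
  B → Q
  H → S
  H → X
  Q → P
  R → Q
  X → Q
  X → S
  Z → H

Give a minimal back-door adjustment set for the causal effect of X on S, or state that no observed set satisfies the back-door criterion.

desc(X)\{X}={P,Q,S}; candidates ⊆ {B,H,R,Z}.
size 0: {}; under {} X still reaches {H,S,Z} ∋ S.
{H}: X⊥S given {H} in G with X→· removed — back-door holds.

X→S: minimal back-door set {H}.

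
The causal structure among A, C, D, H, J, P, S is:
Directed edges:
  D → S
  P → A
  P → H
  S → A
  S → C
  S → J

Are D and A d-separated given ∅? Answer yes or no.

No — D and A are d-connected given ∅.

Bayes-Ball from D | ∅ reaches {A,C,J,S}.
A ∈ reach(D|∅) ⇒ D ⊥̸ A | ∅.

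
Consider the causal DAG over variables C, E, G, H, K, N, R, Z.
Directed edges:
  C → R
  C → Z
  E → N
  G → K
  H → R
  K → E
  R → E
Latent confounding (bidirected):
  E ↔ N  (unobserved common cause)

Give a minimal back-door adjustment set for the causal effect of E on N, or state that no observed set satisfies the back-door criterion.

E→N: no observed back-door set.

desc(E)\{E}={N}; candidates ⊆ {C,G,H,K,R,Z}.
E↔N: latent back-door arc(s) into E.
size 0: {}; under {} E still reaches {C,G,H,K,N,R,Z} ∋ N.
size 1: {C}, {G}, {H} …(+3); under {C} E still reaches {G,H,K,N,R} ∋ N.
size 2: {C,G}, {C,H}, {C,K} …(+12); under {C,G} E still reaches {H,K,N,R} ∋ N.
E↔N cannot be blocked by any observed set — no back-door set.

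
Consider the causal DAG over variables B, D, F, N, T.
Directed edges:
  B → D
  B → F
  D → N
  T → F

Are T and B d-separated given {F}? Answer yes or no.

No — T and B are d-connected given {F}.

Bayes-Ball from T | {F} reaches {B,D,N}.
B ∈ reach(T|{F}) ⇒ T ⊥̸ B | {F}.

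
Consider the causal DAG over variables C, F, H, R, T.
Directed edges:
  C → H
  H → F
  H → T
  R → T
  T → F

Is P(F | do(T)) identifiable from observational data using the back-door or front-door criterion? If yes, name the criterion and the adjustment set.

P(F|do(T)): backdoor, adjust for {H}.

desc(T)\{T}={F}; candidates ⊆ {C,H,R}.
size 0: {}; under {} T still reaches {C,F,H,R} ∋ F.
{H}: T⊥F given {H} in G with T→· removed — back-door holds.
P(F|do(T)) = Σ_{H} P(F|T,H)·P(H).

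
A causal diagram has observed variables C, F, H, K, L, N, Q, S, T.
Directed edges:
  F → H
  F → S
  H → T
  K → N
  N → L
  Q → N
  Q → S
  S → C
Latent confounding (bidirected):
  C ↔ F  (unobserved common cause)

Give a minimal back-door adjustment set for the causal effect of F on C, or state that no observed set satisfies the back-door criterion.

F→C: no observed back-door set.

desc(F)\{F}={C,H,S,T}; candidates ⊆ {K,L,N,Q}.
F↔C: latent back-door arc(s) into F.
size 0: {}; under {} F still reaches {C} ∋ C.
size 1: {K}, {L}, {N} …(+1); under {K} F still reaches {C} ∋ C.
size 2: {K,L}, {K,N}, {K,Q} …(+3); under {K,L} F still reaches {C} ∋ C.
F↔C cannot be blocked by any observed set — no back-door set.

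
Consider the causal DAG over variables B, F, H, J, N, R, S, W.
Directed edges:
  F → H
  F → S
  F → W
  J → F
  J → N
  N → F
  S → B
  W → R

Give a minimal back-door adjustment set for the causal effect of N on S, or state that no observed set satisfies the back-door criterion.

N→S: minimal back-door set {J}.

desc(N)\{N}={B,F,H,R,S,W}; candidates ⊆ {J}.
size 0: {}; under {} N still reaches {B,F,H,J,R,S,W} ∋ S.
{J}: N⊥S given {J} in G with N→· removed — back-door holds.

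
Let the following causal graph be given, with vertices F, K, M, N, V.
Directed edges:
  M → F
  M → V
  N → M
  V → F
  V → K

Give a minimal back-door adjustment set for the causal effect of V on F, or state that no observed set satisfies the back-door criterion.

V→F: minimal back-door set {M}.

desc(V)\{V}={F,K}; candidates ⊆ {M,N}.
size 0: {}; under {} V still reaches {F,M,N} ∋ F.
{M}: V⊥F given {M} in G with V→· removed — back-door holds.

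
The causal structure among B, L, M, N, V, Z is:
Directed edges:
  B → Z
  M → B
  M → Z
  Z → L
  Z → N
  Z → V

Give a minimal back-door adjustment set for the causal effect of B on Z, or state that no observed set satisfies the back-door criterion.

desc(B)\{B}={L,N,V,Z}; candidates ⊆ {M}.
size 0: {}; under {} B still reaches {L,M,N,V,Z} ∋ Z.
{M}: B⊥Z given {M} in G with B→· removed — back-door holds.

B→Z: minimal back-door set {M}.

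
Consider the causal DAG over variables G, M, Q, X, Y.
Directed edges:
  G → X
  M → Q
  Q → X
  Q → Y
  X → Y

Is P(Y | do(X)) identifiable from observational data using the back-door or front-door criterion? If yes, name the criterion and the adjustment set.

P(Y|do(X)): backdoor, adjust for {Q}.

desc(X)\{X}={Y}; candidates ⊆ {G,M,Q}.
size 0: {}; under {} X still reaches {G,M,Q,Y} ∋ Y.
{Q}: X⊥Y given {Q} in G with X→· removed — back-door holds.
P(Y|do(X)) = Σ_{Q} P(Y|X,Q)·P(Q).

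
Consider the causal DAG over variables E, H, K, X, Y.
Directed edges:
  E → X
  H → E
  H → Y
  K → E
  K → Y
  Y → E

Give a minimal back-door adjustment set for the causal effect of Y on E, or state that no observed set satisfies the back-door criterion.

desc(Y)\{Y}={E,X}; candidates ⊆ {H,K}.
size 0: {}; under {} Y still reaches {E,H,K,X} ∋ E.
size 1: {H}, {K}; under {H} Y still reaches {E,K,X} ∋ E.
{H,K}: Y⊥E given {H,K} in G with Y→· removed — back-door holds.

Y→E: minimal back-door set {H, K}.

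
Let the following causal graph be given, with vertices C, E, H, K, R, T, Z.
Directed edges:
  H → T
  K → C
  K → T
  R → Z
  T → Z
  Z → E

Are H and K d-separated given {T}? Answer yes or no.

No — H and K are d-connected given {T}.

Bayes-Ball from H | {T} reaches {C,K}.
K ∈ reach(H|{T}) ⇒ H ⊥̸ K | {T}.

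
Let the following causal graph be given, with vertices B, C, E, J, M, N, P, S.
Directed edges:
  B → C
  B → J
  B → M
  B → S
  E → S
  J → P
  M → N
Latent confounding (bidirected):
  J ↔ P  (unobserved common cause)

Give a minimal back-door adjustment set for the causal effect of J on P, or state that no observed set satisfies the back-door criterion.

J→P: no observed back-door set.

desc(J)\{J}={P}; candidates ⊆ {B,C,E,M,N,S}.
J↔P: latent back-door arc(s) into J.
size 0: {}; under {} J still reaches {B,C,M,N,P,S} ∋ P.
size 1: {B}, {C}, {E} …(+3); under {B} J still reaches {P} ∋ P.
size 2: {B,C}, {B,E}, {B,M} …(+12); under {B,C} J still reaches {P} ∋ P.
J↔P cannot be blocked by any observed set — no back-door set.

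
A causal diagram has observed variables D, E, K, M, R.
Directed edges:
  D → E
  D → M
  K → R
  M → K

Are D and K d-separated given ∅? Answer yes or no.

No — D and K are d-connected given ∅.

Bayes-Ball from D | ∅ reaches {E,K,M,R}.
K ∈ reach(D|∅) ⇒ D ⊥̸ K | ∅.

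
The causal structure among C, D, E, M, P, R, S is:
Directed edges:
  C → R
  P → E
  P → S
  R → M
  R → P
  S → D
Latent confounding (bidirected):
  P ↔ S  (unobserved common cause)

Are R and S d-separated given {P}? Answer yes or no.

No — R and S are d-connected given {P}.

Bayes-Ball from R | {P} reaches {C,D,M,S}.
S ∈ reach(R|{P}) ⇒ R ⊥̸ S | {P}.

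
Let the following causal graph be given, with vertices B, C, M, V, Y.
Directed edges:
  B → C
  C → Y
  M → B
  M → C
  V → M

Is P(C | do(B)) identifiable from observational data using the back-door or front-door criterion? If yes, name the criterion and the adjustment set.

desc(B)\{B}={C,Y}; candidates ⊆ {M,V}.
size 0: {}; under {} B still reaches {C,M,V,Y} ∋ C.
{M}: B⊥C given {M} in G with B→· removed — back-door holds.
P(C|do(B)) = Σ_{M} P(C|B,M)·P(M).

P(C|do(B)): backdoor, adjust for {M}.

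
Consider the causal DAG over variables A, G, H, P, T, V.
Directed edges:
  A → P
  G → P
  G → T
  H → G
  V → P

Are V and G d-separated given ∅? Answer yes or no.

Bayes-Ball from V | ∅ reaches {P}.
G ∉ reach(V|∅) ⇒ V ⊥ G | ∅.

Yes — V ⊥ G | ∅.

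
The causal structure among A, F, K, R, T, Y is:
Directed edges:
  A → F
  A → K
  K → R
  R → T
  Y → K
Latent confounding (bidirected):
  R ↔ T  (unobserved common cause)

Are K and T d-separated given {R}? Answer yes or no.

No — K and T are d-connected given {R}.

Bayes-Ball from K | {R} reaches {A,F,T,Y}.
T ∈ reach(K|{R}) ⇒ K ⊥̸ T | {R}.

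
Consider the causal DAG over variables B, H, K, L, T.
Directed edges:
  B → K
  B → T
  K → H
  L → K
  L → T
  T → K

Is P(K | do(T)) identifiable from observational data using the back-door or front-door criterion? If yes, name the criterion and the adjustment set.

desc(T)\{T}={H,K}; candidates ⊆ {B,L}.
size 0: {}; under {} T still reaches {B,H,K,L} ∋ K.
size 1: {B}, {L}; under {B} T still reaches {H,K,L} ∋ K.
{B,L}: T⊥K given {B,L} in G with T→· removed — back-door holds.
P(K|do(T)) = Σ_{B,L} P(K|T,B,L)·P(B,L).

P(K|do(T)): backdoor, adjust for {B, L}.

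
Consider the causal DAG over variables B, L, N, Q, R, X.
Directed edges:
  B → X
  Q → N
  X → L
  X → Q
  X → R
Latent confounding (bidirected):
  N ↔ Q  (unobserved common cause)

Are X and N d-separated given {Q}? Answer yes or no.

No — X and N are d-connected given {Q}.

Bayes-Ball from X | {Q} reaches {B,L,N,R}.
N ∈ reach(X|{Q}) ⇒ X ⊥̸ N | {Q}.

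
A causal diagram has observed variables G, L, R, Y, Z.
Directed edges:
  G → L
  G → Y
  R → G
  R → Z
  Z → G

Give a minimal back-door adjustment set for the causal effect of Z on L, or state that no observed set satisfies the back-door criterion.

desc(Z)\{Z}={G,L,Y}; candidates ⊆ {R}.
size 0: {}; under {} Z still reaches {G,L,R,Y} ∋ L.
{R}: Z⊥L given {R} in G with Z→· removed — back-door holds.

Z→L: minimal back-door set {R}.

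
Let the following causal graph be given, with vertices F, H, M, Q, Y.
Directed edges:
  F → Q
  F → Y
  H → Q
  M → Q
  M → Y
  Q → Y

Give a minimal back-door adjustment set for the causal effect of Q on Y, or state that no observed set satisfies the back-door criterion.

Q→Y: minimal back-door set {F, M}.

desc(Q)\{Q}={Y}; candidates ⊆ {F,H,M}.
size 0: {}; under {} Q still reaches {F,H,M,Y} ∋ Y.
size 1: {F}, {H}, {M}; under {F} Q still reaches {H,M,Y} ∋ Y.
{F,M}: Q⊥Y given {F,M} in G with Q→· removed — back-door holds.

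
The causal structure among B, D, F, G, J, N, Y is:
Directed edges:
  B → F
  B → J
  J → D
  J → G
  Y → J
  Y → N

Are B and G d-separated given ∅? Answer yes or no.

No — B and G are d-connected given ∅.

Bayes-Ball from B | ∅ reaches {D,F,G,J}.
G ∈ reach(B|∅) ⇒ B ⊥̸ G | ∅.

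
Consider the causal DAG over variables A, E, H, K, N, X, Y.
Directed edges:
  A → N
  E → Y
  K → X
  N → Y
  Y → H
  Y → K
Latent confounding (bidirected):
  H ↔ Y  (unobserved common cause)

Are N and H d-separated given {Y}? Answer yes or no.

No — N and H are d-connected given {Y}.

Bayes-Ball from N | {Y} reaches {A,E,H}.
H ∈ reach(N|{Y}) ⇒ N ⊥̸ H | {Y}.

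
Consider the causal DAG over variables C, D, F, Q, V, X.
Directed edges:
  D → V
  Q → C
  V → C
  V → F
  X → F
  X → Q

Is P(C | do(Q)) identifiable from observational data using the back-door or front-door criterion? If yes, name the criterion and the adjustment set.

P(C|do(Q)): backdoor, adjust for ∅.

desc(Q)\{Q}={C}; candidates ⊆ {D,F,V,X}.
∅: Q⊥C given ∅ in G with Q→· removed — back-door holds.
P(C|do(Q)) = P(C|Q) — no adjustment needed.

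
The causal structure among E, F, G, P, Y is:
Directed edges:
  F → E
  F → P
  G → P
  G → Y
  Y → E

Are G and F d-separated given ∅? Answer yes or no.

Bayes-Ball from G | ∅ reaches {E,P,Y}.
F ∉ reach(G|∅) ⇒ G ⊥ F | ∅.

Yes — G ⊥ F | ∅.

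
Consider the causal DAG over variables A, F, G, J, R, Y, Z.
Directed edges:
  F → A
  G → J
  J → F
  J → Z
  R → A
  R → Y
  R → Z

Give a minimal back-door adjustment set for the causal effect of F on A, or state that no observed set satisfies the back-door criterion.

desc(F)\{F}={A}; candidates ⊆ {G,J,R,Y,Z}.
∅: F⊥A given ∅ in G with F→· removed — back-door holds.

F→A: minimal back-door set ∅.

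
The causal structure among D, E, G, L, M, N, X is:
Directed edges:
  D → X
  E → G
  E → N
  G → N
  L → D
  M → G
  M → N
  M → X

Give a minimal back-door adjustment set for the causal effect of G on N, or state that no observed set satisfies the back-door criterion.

G→N: minimal back-door set {E, M}.

desc(G)\{G}={N}; candidates ⊆ {D,E,L,M,X}.
size 0: {}; under {} G still reaches {E,M,N,X} ∋ N.
size 1: {D}, {E}, {L} …(+2); under {D} G still reaches {E,M,N,X} ∋ N.
{E,M}: G⊥N given {E,M} in G with G→· removed — back-door holds.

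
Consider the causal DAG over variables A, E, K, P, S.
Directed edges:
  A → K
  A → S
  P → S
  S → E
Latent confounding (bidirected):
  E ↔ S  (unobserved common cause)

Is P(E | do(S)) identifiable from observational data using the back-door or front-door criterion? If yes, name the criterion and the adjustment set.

P(E|do(S)): not identifiable (no BD/FD set).

desc(S)\{S}={E}; candidates ⊆ {A,K,P}.
S↔E: latent back-door arc(s) into S.
size 0: {}; under {} S still reaches {A,E,K,P} ∋ E.
size 1: {A}, {K}, {P}; under {A} S still reaches {E,P} ∋ E.
size 2: {A,K}, {A,P}, {K,P}; under {A,K} S still reaches {E,P} ∋ E.
S↔E cannot be blocked by any observed set — no back-door set.
No mediator lies on a directed S→…→E path.
Neither criterion identifies P(E|do(S)) in this graph.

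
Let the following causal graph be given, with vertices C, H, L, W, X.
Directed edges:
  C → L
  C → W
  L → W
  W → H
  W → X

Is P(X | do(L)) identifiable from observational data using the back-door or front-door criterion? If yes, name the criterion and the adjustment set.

P(X|do(L)): backdoor, adjust for {C}.

desc(L)\{L}={H,W,X}; candidates ⊆ {C}.
size 0: {}; under {} L still reaches {C,H,W,X} ∋ X.
{C}: L⊥X given {C} in G with L→· removed — back-door holds.
P(X|do(L)) = Σ_{C} P(X|L,C)·P(C).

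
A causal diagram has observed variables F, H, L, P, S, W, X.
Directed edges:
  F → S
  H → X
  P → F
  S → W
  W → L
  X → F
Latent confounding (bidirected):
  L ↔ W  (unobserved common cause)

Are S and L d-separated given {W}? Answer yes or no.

Bayes-Ball from S | {W} reaches {F,H,L,P,X}.
L ∈ reach(S|{W}) ⇒ S ⊥̸ L | {W}.

No — S and L are d-connected given {W}.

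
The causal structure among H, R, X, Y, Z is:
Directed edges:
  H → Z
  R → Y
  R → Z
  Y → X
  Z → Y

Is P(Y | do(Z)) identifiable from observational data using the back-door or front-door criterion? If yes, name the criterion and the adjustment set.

P(Y|do(Z)): backdoor, adjust for {R}.

desc(Z)\{Z}={X,Y}; candidates ⊆ {H,R}.
size 0: {}; under {} Z still reaches {H,R,X,Y} ∋ Y.
{R}: Z⊥Y given {R} in G with Z→· removed — back-door holds.
P(Y|do(Z)) = Σ_{R} P(Y|Z,R)·P(R).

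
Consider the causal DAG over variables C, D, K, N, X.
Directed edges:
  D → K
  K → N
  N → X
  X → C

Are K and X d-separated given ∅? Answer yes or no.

No — K and X are d-connected given ∅.

Bayes-Ball from K | ∅ reaches {C,D,N,X}.
X ∈ reach(K|∅) ⇒ K ⊥̸ X | ∅.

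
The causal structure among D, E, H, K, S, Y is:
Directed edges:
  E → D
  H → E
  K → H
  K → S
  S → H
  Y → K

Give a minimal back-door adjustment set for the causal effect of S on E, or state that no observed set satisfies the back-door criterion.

desc(S)\{S}={D,E,H}; candidates ⊆ {K,Y}.
size 0: {}; under {} S still reaches {D,E,H,K,Y} ∋ E.
{K}: S⊥E given {K} in G with S→· removed — back-door holds.

S→E: minimal back-door set {K}.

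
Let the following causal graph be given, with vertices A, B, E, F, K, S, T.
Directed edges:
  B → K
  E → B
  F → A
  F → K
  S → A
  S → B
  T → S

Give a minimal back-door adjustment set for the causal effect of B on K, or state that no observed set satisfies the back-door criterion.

B→K: minimal back-door set ∅.

desc(B)\{B}={K}; candidates ⊆ {A,E,F,S,T}.
∅: B⊥K given ∅ in G with B→· removed — back-door holds.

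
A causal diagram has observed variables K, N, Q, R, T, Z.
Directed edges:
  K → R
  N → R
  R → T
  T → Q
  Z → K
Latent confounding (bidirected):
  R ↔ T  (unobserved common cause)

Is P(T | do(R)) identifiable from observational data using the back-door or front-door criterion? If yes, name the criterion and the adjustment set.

desc(R)\{R}={Q,T}; candidates ⊆ {K,N,Z}.
R↔T: latent back-door arc(s) into R.
size 0: {}; under {} R still reaches {K,N,Q,T,Z} ∋ T.
size 1: {K}, {N}, {Z}; under {K} R still reaches {N,Q,T} ∋ T.
size 2: {K,N}, {K,Z}, {N,Z}; under {K,N} R still reaches {Q,T} ∋ T.
R↔T cannot be blocked by any observed set — no back-door set.
No mediator lies on a directed R→…→T path.
Neither criterion identifies P(T|do(R)) in this graph.

P(T|do(R)): not identifiable (no BD/FD set).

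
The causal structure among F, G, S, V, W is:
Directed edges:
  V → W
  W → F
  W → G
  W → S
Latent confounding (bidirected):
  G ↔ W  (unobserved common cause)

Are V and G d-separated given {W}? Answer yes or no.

No — V and G are d-connected given {W}.

Bayes-Ball from V | {W} reaches {G}.
G ∈ reach(V|{W}) ⇒ V ⊥̸ G | {W}.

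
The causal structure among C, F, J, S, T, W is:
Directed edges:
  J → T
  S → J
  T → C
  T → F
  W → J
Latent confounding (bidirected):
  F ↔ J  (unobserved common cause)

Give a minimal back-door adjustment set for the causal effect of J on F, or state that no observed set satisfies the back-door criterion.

desc(J)\{J}={C,F,T}; candidates ⊆ {S,W}.
J↔F: latent back-door arc(s) into J.
size 0: {}; under {} J still reaches {F,S,W} ∋ F.
size 1: {S}, {W}; under {S} J still reaches {F,W} ∋ F.
size 2: {S,W}; under {S,W} J still reaches {F} ∋ F.
J↔F cannot be blocked by any observed set — no back-door set.

J→F: no observed back-door set.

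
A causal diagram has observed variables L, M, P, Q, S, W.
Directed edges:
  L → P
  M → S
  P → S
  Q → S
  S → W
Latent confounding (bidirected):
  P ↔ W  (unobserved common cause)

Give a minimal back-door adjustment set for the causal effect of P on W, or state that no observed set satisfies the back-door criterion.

desc(P)\{P}={S,W}; candidates ⊆ {L,M,Q}.
P↔W: latent back-door arc(s) into P.
size 0: {}; under {} P still reaches {L,W} ∋ W.
size 1: {L}, {M}, {Q}; under {L} P still reaches {W} ∋ W.
size 2: {L,M}, {L,Q}, {M,Q}; under {L,M} P still reaches {W} ∋ W.
P↔W cannot be blocked by any observed set — no back-door set.

P→W: no observed back-door set.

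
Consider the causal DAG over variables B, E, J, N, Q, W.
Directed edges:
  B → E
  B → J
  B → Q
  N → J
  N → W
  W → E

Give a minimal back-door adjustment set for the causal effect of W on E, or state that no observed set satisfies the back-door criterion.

desc(W)\{W}={E}; candidates ⊆ {B,J,N,Q}.
∅: W⊥E given ∅ in G with W→· removed — back-door holds.

W→E: minimal back-door set ∅.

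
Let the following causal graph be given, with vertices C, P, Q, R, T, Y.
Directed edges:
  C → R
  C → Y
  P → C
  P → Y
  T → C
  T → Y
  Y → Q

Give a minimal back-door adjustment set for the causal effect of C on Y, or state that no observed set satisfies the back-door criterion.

desc(C)\{C}={Q,R,Y}; candidates ⊆ {P,T}.
size 0: {}; under {} C still reaches {P,Q,T,Y} ∋ Y.
size 1: {P}, {T}; under {P} C still reaches {Q,T,Y} ∋ Y.
{P,T}: C⊥Y given {P,T} in G with C→· removed — back-door holds.

C→Y: minimal back-door set {P, T}.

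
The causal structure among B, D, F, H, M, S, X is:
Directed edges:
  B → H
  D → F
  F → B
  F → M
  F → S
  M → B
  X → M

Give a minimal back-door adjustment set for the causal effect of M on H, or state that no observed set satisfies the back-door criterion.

desc(M)\{M}={B,H}; candidates ⊆ {D,F,S,X}.
size 0: {}; under {} M still reaches {B,D,F,H,S,X} ∋ H.
{F}: M⊥H given {F} in G with M→· removed — back-door holds.

M→H: minimal back-door set {F}.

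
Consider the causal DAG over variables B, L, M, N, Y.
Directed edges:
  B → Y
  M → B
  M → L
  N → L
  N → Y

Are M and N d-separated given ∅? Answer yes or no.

Yes — M ⊥ N | ∅.

Bayes-Ball from M | ∅ reaches {B,L,Y}.
N ∉ reach(M|∅) ⇒ M ⊥ N | ∅.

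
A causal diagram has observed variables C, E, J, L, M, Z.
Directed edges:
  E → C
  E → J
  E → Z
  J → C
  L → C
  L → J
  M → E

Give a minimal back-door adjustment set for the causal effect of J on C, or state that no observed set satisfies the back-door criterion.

desc(J)\{J}={C}; candidates ⊆ {E,L,M,Z}.
size 0: {}; under {} J still reaches {C,E,L,M,Z} ∋ C.
size 1: {E}, {L}, {M} …(+1); under {E} J still reaches {C,L} ∋ C.
{E,L}: J⊥C given {E,L} in G with J→· removed — back-door holds.

J→C: minimal back-door set {E, L}.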